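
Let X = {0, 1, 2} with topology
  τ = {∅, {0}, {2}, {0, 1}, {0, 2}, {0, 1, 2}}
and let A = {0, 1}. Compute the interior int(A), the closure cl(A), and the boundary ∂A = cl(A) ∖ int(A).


int(A) = {0, 1}, cl(A) = {0, 1}, ∂A = ∅.

Closed sets in (X, τ) are complements of opens:
  closed(X, τ) = {∅, {1}, {2}, {0, 1}, {1, 2}, {0, 1, 2}}.
int(A) = ⋃ {U ∈ τ : U ⊆ A}. Opens contained in A: ∅, {0}, {0, 1}.
Taking the union of these: int(A) = {0, 1}.
cl(A) = ⋂ {C closed : A ⊆ C}. Closed sets containing A: {0, 1}, {0, 1, 2}.
Intersecting these: cl(A) = {0, 1}.
∂A = cl(A) ∖ int(A) = {0, 1} ∖ {0, 1} = ∅.


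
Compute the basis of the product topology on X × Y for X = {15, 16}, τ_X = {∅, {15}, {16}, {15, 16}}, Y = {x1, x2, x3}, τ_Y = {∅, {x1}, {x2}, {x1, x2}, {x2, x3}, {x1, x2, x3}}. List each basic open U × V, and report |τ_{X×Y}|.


Basis B = {∅ × ∅, {15} × {x1}, {15} × {x2}, {16} × {x1}, {16} × {x2}, {15} × {x1, x2}, {15, 16} × {x1}, {15} × {x2, x3}, {15, 16} × {x2}, {16} × {x1, x2}, {16} × {x2, x3}, {15} × {x1, x2, x3}, {16} × {x1, x2, x3}, {15, 16} × {x1, x2}, {15, 16} × {x2, x3}, {15, 16} × {x1, x2, x3}}; |τ_{X×Y}| = 36.

Enumerate products U × V with U ∈ τ_X, V ∈ τ_Y (deduplicated):
  ∅ × ∅ = {} (∅)
  {15} × {x1} = {(15,x1)}
  {15} × {x2} = {(15,x2)}
  {16} × {x1} = {(16,x1)}
  {16} × {x2} = {(16,x2)}
  {15} × {x1, x2} = {(15,x1), (15,x2)}
  {15, 16} × {x1} = {(15,x1), (16,x1)}
  {15} × {x2, x3} = {(15,x2), (15,x3)}
  {15, 16} × {x2} = {(15,x2), (16,x2)}
  {16} × {x1, x2} = {(16,x1), (16,x2)}
  {16} × {x2, x3} = {(16,x2), (16,x3)}
  {15} × {x1, x2, x3} = {(15,x1), (15,x2), (15,x3)}
  {16} × {x1, x2, x3} = {(16,x1), (16,x2), (16,x3)}
  {15, 16} × {x1, x2} = {(15,x1), (15,x2), (16,x1), (16,x2)}
  {15, 16} × {x2, x3} = {(15,x2), (15,x3), (16,x2), (16,x3)}
  {15, 16} × {x1, x2, x3} = {(15,x1), (15,x2), (15,x3), (16,x1), (16,x2), (16,x3)}
These 16 distinct sets form the basis B.
Close under arbitrary unions to get τ_{X×Y}; counting gives |τ_{X×Y}| = 36.


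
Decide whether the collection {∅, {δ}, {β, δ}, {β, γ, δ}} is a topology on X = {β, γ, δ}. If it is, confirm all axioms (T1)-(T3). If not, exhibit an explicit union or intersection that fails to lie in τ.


τ IS a topology on X.

Axiom (T1): ∅ ∈ τ? Yes; X ∈ τ? Yes.
Axiom (T2/T3): check pairwise unions and intersections of members of τ.
All pairwise intersections and unions checked — each lies in τ. Therefore τ satisfies (T1), (T2), (T3): it IS a topology on X.


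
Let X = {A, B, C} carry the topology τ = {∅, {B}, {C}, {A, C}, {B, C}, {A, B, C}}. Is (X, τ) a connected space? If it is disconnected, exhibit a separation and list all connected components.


(X, τ) is disconnected; components = [{B}, {A, C}].

Find clopen sets (U ∈ τ with X ∖ U ∈ τ):
  U = ∅, X ∖ U = {A, B, C} — both open, so U is clopen.
  U = {B}, X ∖ U = {A, C} — both open, so U is clopen.
  U = {A, C}, X ∖ U = {B} — both open, so U is clopen.
  U = {A, B, C}, X ∖ U = ∅ — both open, so U is clopen.
Nontrivial clopen(s) exist: e.g. {B}. So (X, τ) is disconnected.
Compute connected components by grouping points that agree on all clopens:
  component: {B}
  component: {A, C}


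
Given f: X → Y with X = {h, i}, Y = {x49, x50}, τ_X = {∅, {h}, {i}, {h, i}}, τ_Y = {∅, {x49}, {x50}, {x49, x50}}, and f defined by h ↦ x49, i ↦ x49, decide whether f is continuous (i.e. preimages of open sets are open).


f IS continuous.

Compute f^{-1}(U) for each U ∈ τ_Y:
  U = ∅: f^{-1}(U) = ∅ ∈ τ_X ✓.
  U = {x49}: f^{-1}(U) = {h, i} ∈ τ_X ✓.
  U = {x50}: f^{-1}(U) = ∅ ∈ τ_X ✓.
  U = {x49, x50}: f^{-1}(U) = {h, i} ∈ τ_X ✓.
Every preimage lies in τ_X, so f IS continuous.


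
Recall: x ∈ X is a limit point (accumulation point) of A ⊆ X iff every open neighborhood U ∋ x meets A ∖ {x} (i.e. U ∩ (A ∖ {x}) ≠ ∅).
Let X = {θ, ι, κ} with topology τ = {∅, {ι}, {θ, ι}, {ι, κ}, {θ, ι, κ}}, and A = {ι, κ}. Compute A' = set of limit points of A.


A' = {θ, κ}

For each x ∈ X, list the open sets U ∈ τ with x ∈ U, then check whether U ∩ (A ∖ {x}) ≠ ∅ for every such U.
  x = θ: opens ∋ x are {θ, ι}, {θ, ι, κ}; each meets A ∖ {θ}, so x IS a limit point.
  x = ι: open {ι} ∋ x has {ι} ∩ (A ∖ {ι}) = ∅, so x is NOT a limit point.
  x = κ: opens ∋ x are {ι, κ}, {θ, ι, κ}; each meets A ∖ {κ}, so x IS a limit point.
Collecting: A' = {θ, κ}.


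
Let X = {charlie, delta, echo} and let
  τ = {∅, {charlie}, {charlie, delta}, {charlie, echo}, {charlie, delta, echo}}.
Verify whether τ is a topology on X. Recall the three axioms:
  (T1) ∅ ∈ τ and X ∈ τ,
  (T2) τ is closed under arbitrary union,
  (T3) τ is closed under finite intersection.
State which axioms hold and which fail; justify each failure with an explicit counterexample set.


τ IS a topology on X.

Axiom (T1): ∅ ∈ τ? Yes; X ∈ τ? Yes.
Axiom (T2/T3): check pairwise unions and intersections of members of τ.
All pairwise intersections and unions checked — each lies in τ. Therefore τ satisfies (T1), (T2), (T3): it IS a topology on X.


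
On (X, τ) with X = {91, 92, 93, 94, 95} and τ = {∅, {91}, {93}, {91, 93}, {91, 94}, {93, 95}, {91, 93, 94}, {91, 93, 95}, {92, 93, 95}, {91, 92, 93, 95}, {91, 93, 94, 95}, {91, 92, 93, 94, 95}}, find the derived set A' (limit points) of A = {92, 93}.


A' = {92, 95}

For each x ∈ X, list the open sets U ∈ τ with x ∈ U, then check whether U ∩ (A ∖ {x}) ≠ ∅ for every such U.
  x = 91: open {91} ∋ x has {91} ∩ (A ∖ {91}) = ∅, so x is NOT a limit point.
  x = 92: opens ∋ x are {92, 93, 95}, {91, 92, 93, 95}, {91, 92, 93, 94, 95}; each meets A ∖ {92}, so x IS a limit point.
  x = 93: open {93} ∋ x has {93} ∩ (A ∖ {93}) = ∅, so x is NOT a limit point.
  x = 94: open {91, 94} ∋ x has {91, 94} ∩ (A ∖ {94}) = ∅, so x is NOT a limit point.
  x = 95: opens ∋ x are {93, 95}, {91, 93, 95}, {92, 93, 95}, {91, 92, 93, 95}, {91, 93, 94, 95}, {91, 92, 93, 94, 95}; each meets A ∖ {95}, so x IS a limit point.
Collecting: A' = {92, 95}.


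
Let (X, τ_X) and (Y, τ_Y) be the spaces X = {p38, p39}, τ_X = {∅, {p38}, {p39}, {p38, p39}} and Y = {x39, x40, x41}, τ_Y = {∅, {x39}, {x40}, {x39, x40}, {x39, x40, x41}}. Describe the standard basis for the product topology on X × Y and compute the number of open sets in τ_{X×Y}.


Basis B = {∅ × ∅, {p38} × {x39}, {p38} × {x40}, {p39} × {x39}, {p39} × {x40}, {p38} × {x39, x40}, {p38, p39} × {x39}, {p38, p39} × {x40}, {p39} × {x39, x40}, {p38} × {x39, x40, x41}, {p39} × {x39, x40, x41}, {p38, p39} × {x39, x40}, {p38, p39} × {x39, x40, x41}}; |τ_{X×Y}| = 25.

Enumerate products U × V with U ∈ τ_X, V ∈ τ_Y (deduplicated):
  ∅ × ∅ = {} (∅)
  {p38} × {x39} = {(p38,x39)}
  {p38} × {x40} = {(p38,x40)}
  {p39} × {x39} = {(p39,x39)}
  {p39} × {x40} = {(p39,x40)}
  {p38} × {x39, x40} = {(p38,x39), (p38,x40)}
  {p38, p39} × {x39} = {(p38,x39), (p39,x39)}
  {p38, p39} × {x40} = {(p38,x40), (p39,x40)}
  {p39} × {x39, x40} = {(p39,x39), (p39,x40)}
  {p38} × {x39, x40, x41} = {(p38,x39), (p38,x40), (p38,x41)}
  {p39} × {x39, x40, x41} = {(p39,x39), (p39,x40), (p39,x41)}
  {p38, p39} × {x39, x40} = {(p38,x39), (p38,x40), (p39,x39), (p39,x40)}
  {p38, p39} × {x39, x40, x41} = {(p38,x39), (p38,x40), (p38,x41), (p39,x39), (p39,x40), (p39,x41)}
These 13 distinct sets form the basis B.
Close under arbitrary unions to get τ_{X×Y}; counting gives |τ_{X×Y}| = 25.


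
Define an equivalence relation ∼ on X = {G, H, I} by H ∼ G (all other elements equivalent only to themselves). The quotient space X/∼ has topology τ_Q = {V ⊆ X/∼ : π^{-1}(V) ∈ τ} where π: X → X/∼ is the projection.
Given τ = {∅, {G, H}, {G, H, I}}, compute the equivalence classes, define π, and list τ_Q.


X/∼ = {[G=H], [I]}; |τ_Q| = 3.

Equivalence classes: [G=H], [I].
Quotient map π: X → X/∼ sends G ↦ [G=H], H ↦ [G=H], I ↦ [I].
For each subset V ⊆ X/∼, compute π^{-1}(V) ⊆ X and check whether π^{-1}(V) ∈ τ. V is open in τ_Q iff π^{-1}(V) ∈ τ.
  V = {}: π^{-1}(V) = ∅ ∈ τ ✓.
  V = {[G=H]}: π^{-1}(V) = {G, H} ∈ τ ✓.
  V = {[I]}: π^{-1}(V) = {I} ∉ τ ✗.
  V = {[G=H], [I]}: π^{-1}(V) = {G, H, I} ∈ τ ✓.
Open sets in the quotient: τ_Q = {{}, {[G=H]}, {[G=H], [I]}} (3 elements).


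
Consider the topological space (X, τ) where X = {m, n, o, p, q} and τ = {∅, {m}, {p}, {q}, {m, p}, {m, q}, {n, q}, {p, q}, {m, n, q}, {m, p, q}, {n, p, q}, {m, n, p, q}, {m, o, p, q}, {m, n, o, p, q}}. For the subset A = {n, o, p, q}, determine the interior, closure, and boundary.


int(A) = {n, p, q}, cl(A) = {n, o, p, q}, ∂A = {o}.

Closed sets in (X, τ) are complements of opens:
  closed(X, τ) = {∅, {n}, {o}, {m, o}, {n, o}, {o, p}, {m, n, o}, {m, o, p}, {n, o, p}, {n, o, q}, {m, n, o, p}, {m, n, o, q}, {n, o, p, q}, {m, n, o, p, q}}.
int(A) = ⋃ {U ∈ τ : U ⊆ A}. Opens contained in A: ∅, {p}, {q}, {n, q}, {p, q}, {n, p, q}.
Taking the union of these: int(A) = {n, p, q}.
cl(A) = ⋂ {C closed : A ⊆ C}. Closed sets containing A: {n, o, p, q}, {m, n, o, p, q}.
Intersecting these: cl(A) = {n, o, p, q}.
∂A = cl(A) ∖ int(A) = {n, o, p, q} ∖ {n, p, q} = {o}.


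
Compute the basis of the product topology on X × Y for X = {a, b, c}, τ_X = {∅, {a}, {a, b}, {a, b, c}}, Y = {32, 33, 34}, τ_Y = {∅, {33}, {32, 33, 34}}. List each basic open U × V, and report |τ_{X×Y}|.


Basis B = {∅ × ∅, {a} × {33}, {a, b} × {33}, {a} × {32, 33, 34}, {a, b, c} × {33}, {a, b} × {32, 33, 34}, {a, b, c} × {32, 33, 34}}; |τ_{X×Y}| = 10.

Enumerate products U × V with U ∈ τ_X, V ∈ τ_Y (deduplicated):
  ∅ × ∅ = {} (∅)
  {a} × {33} = {(a,33)}
  {a, b} × {33} = {(a,33), (b,33)}
  {a} × {32, 33, 34} = {(a,32), (a,33), (a,34)}
  {a, b, c} × {33} = {(a,33), (b,33), (c,33)}
  {a, b} × {32, 33, 34} = {(a,32), (a,33), (a,34), (b,32), (b,33), (b,34)}
  {a, b, c} × {32, 33, 34} = {(a,32), (a,33), (a,34), (b,32), (b,33), (b,34), (c,32), (c,33), (c,34)}
These 7 distinct sets form the basis B.
Close under arbitrary unions to get τ_{X×Y}; counting gives |τ_{X×Y}| = 10.


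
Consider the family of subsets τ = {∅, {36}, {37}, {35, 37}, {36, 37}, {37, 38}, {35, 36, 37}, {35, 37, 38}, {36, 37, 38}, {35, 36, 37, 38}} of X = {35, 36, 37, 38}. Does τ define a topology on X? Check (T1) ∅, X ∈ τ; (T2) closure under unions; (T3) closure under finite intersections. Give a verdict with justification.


τ IS a topology on X.

Axiom (T1): ∅ ∈ τ? Yes; X ∈ τ? Yes.
Axiom (T2/T3): check pairwise unions and intersections of members of τ.
All pairwise intersections and unions checked — each lies in τ. Therefore τ satisfies (T1), (T2), (T3): it IS a topology on X.


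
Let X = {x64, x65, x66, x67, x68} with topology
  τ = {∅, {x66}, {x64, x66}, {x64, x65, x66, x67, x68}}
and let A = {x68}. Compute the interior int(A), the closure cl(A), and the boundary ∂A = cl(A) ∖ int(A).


int(A) = ∅, cl(A) = {x65, x67, x68}, ∂A = {x65, x67, x68}.

Closed sets in (X, τ) are complements of opens:
  closed(X, τ) = {∅, {x65, x67, x68}, {x64, x65, x67, x68}, {x64, x65, x66, x67, x68}}.
int(A) = ⋃ {U ∈ τ : U ⊆ A}. Opens contained in A: ∅.
Taking the union of these: int(A) = ∅.
cl(A) = ⋂ {C closed : A ⊆ C}. Closed sets containing A: {x65, x67, x68}, {x64, x65, x67, x68}, {x64, x65, x66, x67, x68}.
Intersecting these: cl(A) = {x65, x67, x68}.
∂A = cl(A) ∖ int(A) = {x65, x67, x68} ∖ ∅ = {x65, x67, x68}.


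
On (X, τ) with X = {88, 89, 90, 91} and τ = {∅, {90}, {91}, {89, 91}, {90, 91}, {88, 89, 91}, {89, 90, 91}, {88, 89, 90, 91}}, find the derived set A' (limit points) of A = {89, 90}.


A' = {88}

For each x ∈ X, list the open sets U ∈ τ with x ∈ U, then check whether U ∩ (A ∖ {x}) ≠ ∅ for every such U.
  x = 88: opens ∋ x are {88, 89, 91}, {88, 89, 90, 91}; each meets A ∖ {88}, so x IS a limit point.
  x = 89: open {89, 91} ∋ x has {89, 91} ∩ (A ∖ {89}) = ∅, so x is NOT a limit point.
  x = 90: open {90} ∋ x has {90} ∩ (A ∖ {90}) = ∅, so x is NOT a limit point.
  x = 91: open {91} ∋ x has {91} ∩ (A ∖ {91}) = ∅, so x is NOT a limit point.
Collecting: A' = {88}.


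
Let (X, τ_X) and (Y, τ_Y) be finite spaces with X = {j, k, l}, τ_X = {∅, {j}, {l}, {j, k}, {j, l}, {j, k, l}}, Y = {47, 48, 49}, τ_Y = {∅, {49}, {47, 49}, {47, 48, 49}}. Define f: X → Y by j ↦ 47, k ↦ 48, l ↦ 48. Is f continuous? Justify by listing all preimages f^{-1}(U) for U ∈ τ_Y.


f IS continuous.

Compute f^{-1}(U) for each U ∈ τ_Y:
  U = ∅: f^{-1}(U) = ∅ ∈ τ_X ✓.
  U = {49}: f^{-1}(U) = ∅ ∈ τ_X ✓.
  U = {47, 49}: f^{-1}(U) = {j} ∈ τ_X ✓.
  U = {47, 48, 49}: f^{-1}(U) = {j, k, l} ∈ τ_X ✓.
Every preimage lies in τ_X, so f IS continuous.


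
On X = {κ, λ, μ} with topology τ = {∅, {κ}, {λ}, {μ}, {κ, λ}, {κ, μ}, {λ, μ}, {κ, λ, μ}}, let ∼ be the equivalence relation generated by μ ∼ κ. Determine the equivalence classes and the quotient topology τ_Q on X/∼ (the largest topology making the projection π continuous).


X/∼ = {[κ=μ], [λ]}; |τ_Q| = 4.

Equivalence classes: [κ=μ], [λ].
Quotient map π: X → X/∼ sends κ ↦ [κ=μ], λ ↦ [λ], μ ↦ [κ=μ].
For each subset V ⊆ X/∼, compute π^{-1}(V) ⊆ X and check whether π^{-1}(V) ∈ τ. V is open in τ_Q iff π^{-1}(V) ∈ τ.
  V = {}: π^{-1}(V) = ∅ ∈ τ ✓.
  V = {[κ=μ]}: π^{-1}(V) = {κ, μ} ∈ τ ✓.
  V = {[λ]}: π^{-1}(V) = {λ} ∈ τ ✓.
  V = {[κ=μ], [λ]}: π^{-1}(V) = {κ, λ, μ} ∈ τ ✓.
Open sets in the quotient: τ_Q = {{}, {[κ=μ]}, {[λ]}, {[κ=μ], [λ]}} (4 elements).


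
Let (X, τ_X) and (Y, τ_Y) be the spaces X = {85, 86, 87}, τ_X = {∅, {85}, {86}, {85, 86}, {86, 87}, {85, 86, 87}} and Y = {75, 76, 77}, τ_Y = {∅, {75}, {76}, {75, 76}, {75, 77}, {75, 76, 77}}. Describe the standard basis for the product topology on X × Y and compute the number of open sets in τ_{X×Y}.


Basis B = {∅ × ∅, {85} × {75}, {85} × {76}, {86} × {75}, {86} × {76}, {85} × {75, 76}, {85} × {75, 77}, {85, 86} × {75}, {85, 86} × {76}, {86} × {75, 76}, {86} × {75, 77}, {86, 87} × {75}, {86, 87} × {76}, {85} × {75, 76, 77}, {85, 86, 87} × {75}, {85, 86, 87} × {76}, {86} × {75, 76, 77}, {85, 86} × {75, 76}, {85, 86} × {75, 77}, {86, 87} × {75, 76}, {86, 87} × {75, 77}, {85, 86} × {75, 76, 77}, {85, 86, 87} × {75, 76}, {85, 86, 87} × {75, 77}, {86, 87} × {75, 76, 77}, {85, 86, 87} × {75, 76, 77}}; |τ_{X×Y}| = 108.

Enumerate products U × V with U ∈ τ_X, V ∈ τ_Y (deduplicated):
  ∅ × ∅ = {} (∅)
  {85} × {75} = {(85,75)}
  {85} × {76} = {(85,76)}
  {86} × {75} = {(86,75)}
  {86} × {76} = {(86,76)}
  {85} × {75, 76} = {(85,75), (85,76)}
  {85} × {75, 77} = {(85,75), (85,77)}
  {85, 86} × {75} = {(85,75), (86,75)}
  {85, 86} × {76} = {(85,76), (86,76)}
  {86} × {75, 76} = {(86,75), (86,76)}
  {86} × {75, 77} = {(86,75), (86,77)}
  {86, 87} × {75} = {(86,75), (87,75)}
  {86, 87} × {76} = {(86,76), (87,76)}
  {85} × {75, 76, 77} = {(85,75), (85,76), (85,77)}
  {85, 86, 87} × {75} = {(85,75), (86,75), (87,75)}
  {85, 86, 87} × {76} = {(85,76), (86,76), (87,76)}
  {86} × {75, 76, 77} = {(86,75), (86,76), (86,77)}
  {85, 86} × {75, 76} = {(85,75), (85,76), (86,75), (86,76)}
  {85, 86} × {75, 77} = {(85,75), (85,77), (86,75), (86,77)}
  {86, 87} × {75, 76} = {(86,75), (86,76), (87,75), (87,76)}
  {86, 87} × {75, 77} = {(86,75), (86,77), (87,75), (87,77)}
  {85, 86} × {75, 76, 77} = {(85,75), (85,76), (85,77), (86,75), (86,76), (86,77)}
  {85, 86, 87} × {75, 76} = {(85,75), (85,76), (86,75), (86,76), (87,75), (87,76)}
  {85, 86, 87} × {75, 77} = {(85,75), (85,77), (86,75), (86,77), (87,75), (87,77)}
  {86, 87} × {75, 76, 77} = {(86,75), (86,76), (86,77), (87,75), (87,76), (87,77)}
  {85, 86, 87} × {75, 76, 77} = {(85,75), (85,76), (85,77), (86,75), (86,76), (86,77), (87,75), (87,76), (87,77)}
These 26 distinct sets form the basis B.
Close under arbitrary unions to get τ_{X×Y}; counting gives |τ_{X×Y}| = 108.


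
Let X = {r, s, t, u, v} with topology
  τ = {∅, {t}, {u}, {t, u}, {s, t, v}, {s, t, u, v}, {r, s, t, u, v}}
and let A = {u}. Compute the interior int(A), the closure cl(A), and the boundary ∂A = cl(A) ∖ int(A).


int(A) = {u}, cl(A) = {r, u}, ∂A = {r}.

Closed sets in (X, τ) are complements of opens:
  closed(X, τ) = {∅, {r}, {r, u}, {r, s, v}, {r, s, t, v}, {r, s, u, v}, {r, s, t, u, v}}.
int(A) = ⋃ {U ∈ τ : U ⊆ A}. Opens contained in A: ∅, {u}.
Taking the union of these: int(A) = {u}.
cl(A) = ⋂ {C closed : A ⊆ C}. Closed sets containing A: {r, u}, {r, s, u, v}, {r, s, t, u, v}.
Intersecting these: cl(A) = {r, u}.
∂A = cl(A) ∖ int(A) = {r, u} ∖ {u} = {r}.


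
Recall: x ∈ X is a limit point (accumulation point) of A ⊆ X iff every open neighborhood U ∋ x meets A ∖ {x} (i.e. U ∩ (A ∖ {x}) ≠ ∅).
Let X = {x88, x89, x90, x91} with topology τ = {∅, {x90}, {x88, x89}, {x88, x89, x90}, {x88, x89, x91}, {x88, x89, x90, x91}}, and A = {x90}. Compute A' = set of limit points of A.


A' = ∅

For each x ∈ X, list the open sets U ∈ τ with x ∈ U, then check whether U ∩ (A ∖ {x}) ≠ ∅ for every such U.
  x = x88: open {x88, x89} ∋ x has {x88, x89} ∩ (A ∖ {x88}) = ∅, so x is NOT a limit point.
  x = x89: open {x88, x89} ∋ x has {x88, x89} ∩ (A ∖ {x89}) = ∅, so x is NOT a limit point.
  x = x90: open {x90} ∋ x has {x90} ∩ (A ∖ {x90}) = ∅, so x is NOT a limit point.
  x = x91: open {x88, x89, x91} ∋ x has {x88, x89, x91} ∩ (A ∖ {x91}) = ∅, so x is NOT a limit point.
Collecting: A' = ∅.


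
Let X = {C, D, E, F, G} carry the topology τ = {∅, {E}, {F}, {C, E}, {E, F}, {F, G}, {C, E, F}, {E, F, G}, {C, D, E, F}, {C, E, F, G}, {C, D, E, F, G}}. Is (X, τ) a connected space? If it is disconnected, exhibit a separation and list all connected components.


(X, τ) is connected.

Find clopen sets (U ∈ τ with X ∖ U ∈ τ):
  U = ∅, X ∖ U = {C, D, E, F, G} — both open, so U is clopen.
  U = {C, D, E, F, G}, X ∖ U = ∅ — both open, so U is clopen.
Only trivial clopens (∅ and X) exist, so (X, τ) is connected.
Compute connected components by grouping points that agree on all clopens:
  component: {C, D, E, F, G}


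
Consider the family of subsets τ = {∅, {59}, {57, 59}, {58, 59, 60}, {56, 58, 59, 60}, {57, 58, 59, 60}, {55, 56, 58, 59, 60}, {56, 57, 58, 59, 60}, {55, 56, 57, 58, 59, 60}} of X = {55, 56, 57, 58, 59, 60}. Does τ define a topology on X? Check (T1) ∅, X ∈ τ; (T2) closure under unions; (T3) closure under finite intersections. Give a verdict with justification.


τ IS a topology on X.

Axiom (T1): ∅ ∈ τ? Yes; X ∈ τ? Yes.
Axiom (T2/T3): check pairwise unions and intersections of members of τ.
All pairwise intersections and unions checked — each lies in τ. Therefore τ satisfies (T1), (T2), (T3): it IS a topology on X.


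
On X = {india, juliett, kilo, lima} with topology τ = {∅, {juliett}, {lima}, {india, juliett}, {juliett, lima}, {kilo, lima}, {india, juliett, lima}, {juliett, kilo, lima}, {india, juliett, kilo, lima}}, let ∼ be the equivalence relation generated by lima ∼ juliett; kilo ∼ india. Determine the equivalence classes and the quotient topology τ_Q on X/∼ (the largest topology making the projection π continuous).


X/∼ = {[india=kilo], [juliett=lima]}; |τ_Q| = 3.

Equivalence classes: [india=kilo], [juliett=lima].
Quotient map π: X → X/∼ sends india ↦ [india=kilo], juliett ↦ [juliett=lima], kilo ↦ [india=kilo], lima ↦ [juliett=lima].
For each subset V ⊆ X/∼, compute π^{-1}(V) ⊆ X and check whether π^{-1}(V) ∈ τ. V is open in τ_Q iff π^{-1}(V) ∈ τ.
  V = {}: π^{-1}(V) = ∅ ∈ τ ✓.
  V = {[india=kilo]}: π^{-1}(V) = {india, kilo} ∉ τ ✗.
  V = {[juliett=lima]}: π^{-1}(V) = {juliett, lima} ∈ τ ✓.
  V = {[india=kilo], [juliett=lima]}: π^{-1}(V) = {india, juliett, kilo, lima} ∈ τ ✓.
Open sets in the quotient: τ_Q = {{}, {[juliett=lima]}, {[india=kilo], [juliett=lima]}} (3 elements).


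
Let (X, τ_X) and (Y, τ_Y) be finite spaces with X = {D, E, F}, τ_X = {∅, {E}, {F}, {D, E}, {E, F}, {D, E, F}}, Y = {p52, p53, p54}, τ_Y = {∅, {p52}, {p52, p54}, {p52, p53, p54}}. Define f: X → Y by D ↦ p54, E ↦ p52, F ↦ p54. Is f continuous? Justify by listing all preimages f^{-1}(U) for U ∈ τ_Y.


f IS continuous.

Compute f^{-1}(U) for each U ∈ τ_Y:
  U = ∅: f^{-1}(U) = ∅ ∈ τ_X ✓.
  U = {p52}: f^{-1}(U) = {E} ∈ τ_X ✓.
  U = {p52, p54}: f^{-1}(U) = {D, E, F} ∈ τ_X ✓.
  U = {p52, p53, p54}: f^{-1}(U) = {D, E, F} ∈ τ_X ✓.
Every preimage lies in τ_X, so f IS continuous.


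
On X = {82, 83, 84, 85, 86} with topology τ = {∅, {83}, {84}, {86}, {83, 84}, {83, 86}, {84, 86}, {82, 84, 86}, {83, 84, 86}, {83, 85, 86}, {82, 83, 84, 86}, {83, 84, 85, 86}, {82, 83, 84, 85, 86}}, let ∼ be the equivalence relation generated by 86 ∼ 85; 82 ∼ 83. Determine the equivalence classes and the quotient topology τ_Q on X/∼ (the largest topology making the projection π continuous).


X/∼ = {[82=83], [84], [85=86]}; |τ_Q| = 3.

Equivalence classes: [82=83], [84], [85=86].
Quotient map π: X → X/∼ sends 82 ↦ [82=83], 83 ↦ [82=83], 84 ↦ [84], 85 ↦ [85=86], 86 ↦ [85=86].
For each subset V ⊆ X/∼, compute π^{-1}(V) ⊆ X and check whether π^{-1}(V) ∈ τ. V is open in τ_Q iff π^{-1}(V) ∈ τ.
  V = {}: π^{-1}(V) = ∅ ∈ τ ✓.
  V = {[82=83]}: π^{-1}(V) = {82, 83} ∉ τ ✗.
  V = {[84]}: π^{-1}(V) = {84} ∈ τ ✓.
  V = {[82=83], [84]}: π^{-1}(V) = {82, 83, 84} ∉ τ ✗.
  V = {[85=86]}: π^{-1}(V) = {85, 86} ∉ τ ✗.
  V = {[82=83], [85=86]}: π^{-1}(V) = {82, 83, 85, 86} ∉ τ ✗.
  V = {[84], [85=86]}: π^{-1}(V) = {84, 85, 86} ∉ τ ✗.
  V = {[82=83], [84], [85=86]}: π^{-1}(V) = {82, 83, 84, 85, 86} ∈ τ ✓.
Open sets in the quotient: τ_Q = {{}, {[84]}, {[82=83], [84], [85=86]}} (3 elements).


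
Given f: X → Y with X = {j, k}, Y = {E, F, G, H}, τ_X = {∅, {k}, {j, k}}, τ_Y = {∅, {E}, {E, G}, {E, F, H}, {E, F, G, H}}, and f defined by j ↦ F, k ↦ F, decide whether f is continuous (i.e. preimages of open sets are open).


f IS continuous.

Compute f^{-1}(U) for each U ∈ τ_Y:
  U = ∅: f^{-1}(U) = ∅ ∈ τ_X ✓.
  U = {E}: f^{-1}(U) = ∅ ∈ τ_X ✓.
  U = {E, G}: f^{-1}(U) = ∅ ∈ τ_X ✓.
  U = {E, F, H}: f^{-1}(U) = {j, k} ∈ τ_X ✓.
  U = {E, F, G, H}: f^{-1}(U) = {j, k} ∈ τ_X ✓.
Every preimage lies in τ_X, so f IS continuous.


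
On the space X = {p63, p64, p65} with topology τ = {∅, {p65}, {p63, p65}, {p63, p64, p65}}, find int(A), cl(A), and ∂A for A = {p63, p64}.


int(A) = ∅, cl(A) = {p63, p64}, ∂A = {p63, p64}.

Closed sets in (X, τ) are complements of opens:
  closed(X, τ) = {∅, {p64}, {p63, p64}, {p63, p64, p65}}.
int(A) = ⋃ {U ∈ τ : U ⊆ A}. Opens contained in A: ∅.
Taking the union of these: int(A) = ∅.
cl(A) = ⋂ {C closed : A ⊆ C}. Closed sets containing A: {p63, p64}, {p63, p64, p65}.
Intersecting these: cl(A) = {p63, p64}.
∂A = cl(A) ∖ int(A) = {p63, p64} ∖ ∅ = {p63, p64}.


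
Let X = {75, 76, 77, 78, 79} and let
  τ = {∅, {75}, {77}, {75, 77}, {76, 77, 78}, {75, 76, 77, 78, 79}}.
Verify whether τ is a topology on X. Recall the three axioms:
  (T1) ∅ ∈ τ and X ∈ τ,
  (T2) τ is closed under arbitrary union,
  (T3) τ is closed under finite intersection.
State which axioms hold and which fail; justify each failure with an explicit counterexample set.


τ is NOT a topology on X.

Axiom (T1): ∅ ∈ τ? Yes; X ∈ τ? Yes.
Axiom (T2/T3): check pairwise unions and intersections of members of τ.
Counterexample for (T2): {75} ∪ {76, 77, 78} = {75, 76, 77, 78} ∉ τ. Therefore τ is NOT a topology.


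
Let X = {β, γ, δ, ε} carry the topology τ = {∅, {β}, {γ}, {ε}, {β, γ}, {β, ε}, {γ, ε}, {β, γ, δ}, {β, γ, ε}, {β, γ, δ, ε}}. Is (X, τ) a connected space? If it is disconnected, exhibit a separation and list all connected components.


(X, τ) is disconnected; components = [{ε}, {β, γ, δ}].

Find clopen sets (U ∈ τ with X ∖ U ∈ τ):
  U = ∅, X ∖ U = {β, γ, δ, ε} — both open, so U is clopen.
  U = {ε}, X ∖ U = {β, γ, δ} — both open, so U is clopen.
  U = {β, γ, δ}, X ∖ U = {ε} — both open, so U is clopen.
  U = {β, γ, δ, ε}, X ∖ U = ∅ — both open, so U is clopen.
Nontrivial clopen(s) exist: e.g. {ε}. So (X, τ) is disconnected.
Compute connected components by grouping points that agree on all clopens:
  component: {ε}
  component: {β, γ, δ}


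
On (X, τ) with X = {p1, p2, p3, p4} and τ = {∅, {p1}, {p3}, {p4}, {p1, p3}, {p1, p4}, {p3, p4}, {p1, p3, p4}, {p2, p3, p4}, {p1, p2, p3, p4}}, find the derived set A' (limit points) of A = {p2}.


A' = ∅

For each x ∈ X, list the open sets U ∈ τ with x ∈ U, then check whether U ∩ (A ∖ {x}) ≠ ∅ for every such U.
  x = p1: open {p1} ∋ x has {p1} ∩ (A ∖ {p1}) = ∅, so x is NOT a limit point.
  x = p2: open {p2, p3, p4} ∋ x has {p2, p3, p4} ∩ (A ∖ {p2}) = ∅, so x is NOT a limit point.
  x = p3: open {p3} ∋ x has {p3} ∩ (A ∖ {p3}) = ∅, so x is NOT a limit point.
  x = p4: open {p4} ∋ x has {p4} ∩ (A ∖ {p4}) = ∅, so x is NOT a limit point.
Collecting: A' = ∅.


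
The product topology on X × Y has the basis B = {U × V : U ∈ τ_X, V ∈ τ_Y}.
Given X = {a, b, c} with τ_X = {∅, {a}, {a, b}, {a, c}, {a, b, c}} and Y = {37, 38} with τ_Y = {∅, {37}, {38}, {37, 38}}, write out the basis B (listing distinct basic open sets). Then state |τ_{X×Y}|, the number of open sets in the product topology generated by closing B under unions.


Basis B = {∅ × ∅, {a} × {37}, {a} × {38}, {a} × {37, 38}, {a, b} × {37}, {a, c} × {37}, {a, b} × {38}, {a, c} × {38}, {a, b, c} × {37}, {a, b, c} × {38}, {a, b} × {37, 38}, {a, c} × {37, 38}, {a, b, c} × {37, 38}}; |τ_{X×Y}| = 25.

Enumerate products U × V with U ∈ τ_X, V ∈ τ_Y (deduplicated):
  ∅ × ∅ = {} (∅)
  {a} × {37} = {(a,37)}
  {a} × {38} = {(a,38)}
  {a} × {37, 38} = {(a,37), (a,38)}
  {a, b} × {37} = {(a,37), (b,37)}
  {a, c} × {37} = {(a,37), (c,37)}
  {a, b} × {38} = {(a,38), (b,38)}
  {a, c} × {38} = {(a,38), (c,38)}
  {a, b, c} × {37} = {(a,37), (b,37), (c,37)}
  {a, b, c} × {38} = {(a,38), (b,38), (c,38)}
  {a, b} × {37, 38} = {(a,37), (a,38), (b,37), (b,38)}
  {a, c} × {37, 38} = {(a,37), (a,38), (c,37), (c,38)}
  {a, b, c} × {37, 38} = {(a,37), (a,38), (b,37), (b,38), (c,37), (c,38)}
These 13 distinct sets form the basis B.
Close under arbitrary unions to get τ_{X×Y}; counting gives |τ_{X×Y}| = 25.


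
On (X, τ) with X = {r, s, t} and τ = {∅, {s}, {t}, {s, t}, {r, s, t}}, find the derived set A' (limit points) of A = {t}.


A' = {r}

For each x ∈ X, list the open sets U ∈ τ with x ∈ U, then check whether U ∩ (A ∖ {x}) ≠ ∅ for every such U.
  x = r: opens ∋ x are {r, s, t}; each meets A ∖ {r}, so x IS a limit point.
  x = s: open {s} ∋ x has {s} ∩ (A ∖ {s}) = ∅, so x is NOT a limit point.
  x = t: open {t} ∋ x has {t} ∩ (A ∖ {t}) = ∅, so x is NOT a limit point.
Collecting: A' = {r}.


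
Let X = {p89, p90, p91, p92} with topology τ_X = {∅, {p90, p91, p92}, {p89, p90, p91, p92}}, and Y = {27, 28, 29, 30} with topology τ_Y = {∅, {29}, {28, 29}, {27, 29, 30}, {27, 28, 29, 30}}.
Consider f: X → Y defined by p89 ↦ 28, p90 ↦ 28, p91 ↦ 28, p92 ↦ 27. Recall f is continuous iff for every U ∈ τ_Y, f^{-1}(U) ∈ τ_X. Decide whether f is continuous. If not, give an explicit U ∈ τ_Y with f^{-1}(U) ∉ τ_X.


f is NOT continuous.

Compute f^{-1}(U) for each U ∈ τ_Y:
  U = ∅: f^{-1}(U) = ∅ ∈ τ_X ✓.
  U = {29}: f^{-1}(U) = ∅ ∈ τ_X ✓.
  U = {28, 29}: f^{-1}(U) = {p89, p90, p91} ∉ τ_X ✗.
  U = {27, 29, 30}: f^{-1}(U) = {p92} ∉ τ_X ✗.
  U = {27, 28, 29, 30}: f^{-1}(U) = {p89, p90, p91, p92} ∈ τ_X ✓.
Found U = {28, 29} with f^{-1}(U) = {p89, p90, p91} not in τ_X. Therefore f is NOT continuous.


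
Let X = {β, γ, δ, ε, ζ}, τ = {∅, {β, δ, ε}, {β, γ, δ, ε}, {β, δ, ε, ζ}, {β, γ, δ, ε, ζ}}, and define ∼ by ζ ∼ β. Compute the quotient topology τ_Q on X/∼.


X/∼ = {[β=ζ], [γ], [δ], [ε]}; |τ_Q| = 3.

Equivalence classes: [β=ζ], [γ], [δ], [ε].
Quotient map π: X → X/∼ sends β ↦ [β=ζ], γ ↦ [γ], δ ↦ [δ], ε ↦ [ε], ζ ↦ [β=ζ].
For each subset V ⊆ X/∼, compute π^{-1}(V) ⊆ X and check whether π^{-1}(V) ∈ τ. V is open in τ_Q iff π^{-1}(V) ∈ τ.
  V = {}: π^{-1}(V) = ∅ ∈ τ ✓.
  V = {[β=ζ]}: π^{-1}(V) = {β, ζ} ∉ τ ✗.
  V = {[γ]}: π^{-1}(V) = {γ} ∉ τ ✗.
  V = {[β=ζ], [γ]}: π^{-1}(V) = {β, γ, ζ} ∉ τ ✗.
  V = {[δ]}: π^{-1}(V) = {δ} ∉ τ ✗.
  V = {[β=ζ], [δ]}: π^{-1}(V) = {β, δ, ζ} ∉ τ ✗.
  V = {[γ], [δ]}: π^{-1}(V) = {γ, δ} ∉ τ ✗.
  V = {[β=ζ], [γ], [δ]}: π^{-1}(V) = {β, γ, δ, ζ} ∉ τ ✗.
  V = {[ε]}: π^{-1}(V) = {ε} ∉ τ ✗.
  V = {[β=ζ], [ε]}: π^{-1}(V) = {β, ε, ζ} ∉ τ ✗.
  V = {[γ], [ε]}: π^{-1}(V) = {γ, ε} ∉ τ ✗.
  V = {[β=ζ], [γ], [ε]}: π^{-1}(V) = {β, γ, ε, ζ} ∉ τ ✗.
  V = {[δ], [ε]}: π^{-1}(V) = {δ, ε} ∉ τ ✗.
  V = {[β=ζ], [δ], [ε]}: π^{-1}(V) = {β, δ, ε, ζ} ∈ τ ✓.
  V = {[γ], [δ], [ε]}: π^{-1}(V) = {γ, δ, ε} ∉ τ ✗.
  V = {[β=ζ], [γ], [δ], [ε]}: π^{-1}(V) = {β, γ, δ, ε, ζ} ∈ τ ✓.
Open sets in the quotient: τ_Q = {{}, {[β=ζ], [δ], [ε]}, {[β=ζ], [γ], [δ], [ε]}} (3 elements).


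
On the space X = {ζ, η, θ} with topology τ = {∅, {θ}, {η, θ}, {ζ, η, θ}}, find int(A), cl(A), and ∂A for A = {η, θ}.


int(A) = {η, θ}, cl(A) = {ζ, η, θ}, ∂A = {ζ}.

Closed sets in (X, τ) are complements of opens:
  closed(X, τ) = {∅, {ζ}, {ζ, η}, {ζ, η, θ}}.
int(A) = ⋃ {U ∈ τ : U ⊆ A}. Opens contained in A: ∅, {θ}, {η, θ}.
Taking the union of these: int(A) = {η, θ}.
cl(A) = ⋂ {C closed : A ⊆ C}. Closed sets containing A: {ζ, η, θ}.
Intersecting these: cl(A) = {ζ, η, θ}.
∂A = cl(A) ∖ int(A) = {ζ, η, θ} ∖ {η, θ} = {ζ}.


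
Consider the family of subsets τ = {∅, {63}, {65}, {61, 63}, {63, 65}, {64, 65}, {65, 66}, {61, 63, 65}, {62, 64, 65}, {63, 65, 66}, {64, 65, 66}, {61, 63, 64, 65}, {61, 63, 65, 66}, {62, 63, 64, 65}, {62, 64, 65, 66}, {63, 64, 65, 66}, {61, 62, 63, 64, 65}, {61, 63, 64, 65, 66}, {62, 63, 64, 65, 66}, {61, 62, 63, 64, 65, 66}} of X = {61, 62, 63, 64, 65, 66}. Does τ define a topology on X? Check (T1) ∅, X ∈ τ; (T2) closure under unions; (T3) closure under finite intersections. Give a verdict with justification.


τ is NOT a topology on X.

Axiom (T1): ∅ ∈ τ? Yes; X ∈ τ? Yes.
Axiom (T2/T3): check pairwise unions and intersections of members of τ.
Counterexample for (T2): {63} ∪ {64, 65} = {63, 64, 65} ∉ τ. Therefore τ is NOT a topology.


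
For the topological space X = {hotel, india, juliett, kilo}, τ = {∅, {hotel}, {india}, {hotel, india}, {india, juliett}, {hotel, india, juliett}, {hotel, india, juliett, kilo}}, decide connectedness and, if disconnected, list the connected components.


(X, τ) is connected.

Find clopen sets (U ∈ τ with X ∖ U ∈ τ):
  U = ∅, X ∖ U = {hotel, india, juliett, kilo} — both open, so U is clopen.
  U = {hotel, india, juliett, kilo}, X ∖ U = ∅ — both open, so U is clopen.
Only trivial clopens (∅ and X) exist, so (X, τ) is connected.
Compute connected components by grouping points that agree on all clopens:
  component: {hotel, india, juliett, kilo}


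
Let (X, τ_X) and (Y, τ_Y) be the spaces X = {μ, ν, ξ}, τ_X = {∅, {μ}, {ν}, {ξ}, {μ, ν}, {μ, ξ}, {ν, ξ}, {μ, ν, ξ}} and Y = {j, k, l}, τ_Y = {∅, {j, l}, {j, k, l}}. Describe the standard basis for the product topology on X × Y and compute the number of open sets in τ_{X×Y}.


Basis B = {∅ × ∅, {μ} × {j, l}, {ν} × {j, l}, {ξ} × {j, l}, {μ} × {j, k, l}, {ν} × {j, k, l}, {ξ} × {j, k, l}, {μ, ν} × {j, l}, {μ, ξ} × {j, l}, {ν, ξ} × {j, l}, {μ, ν} × {j, k, l}, {μ, ξ} × {j, k, l}, {μ, ν, ξ} × {j, l}, {ν, ξ} × {j, k, l}, {μ, ν, ξ} × {j, k, l}}; |τ_{X×Y}| = 27.

Enumerate products U × V with U ∈ τ_X, V ∈ τ_Y (deduplicated):
  ∅ × ∅ = {} (∅)
  {μ} × {j, l} = {(μ,j), (μ,l)}
  {ν} × {j, l} = {(ν,j), (ν,l)}
  {ξ} × {j, l} = {(ξ,j), (ξ,l)}
  {μ} × {j, k, l} = {(μ,j), (μ,k), (μ,l)}
  {ν} × {j, k, l} = {(ν,j), (ν,k), (ν,l)}
  {ξ} × {j, k, l} = {(ξ,j), (ξ,k), (ξ,l)}
  {μ, ν} × {j, l} = {(μ,j), (μ,l), (ν,j), (ν,l)}
  {μ, ξ} × {j, l} = {(μ,j), (μ,l), (ξ,j), (ξ,l)}
  {ν, ξ} × {j, l} = {(ν,j), (ν,l), (ξ,j), (ξ,l)}
  {μ, ν} × {j, k, l} = {(μ,j), (μ,k), (μ,l), (ν,j), (ν,k), (ν,l)}
  {μ, ξ} × {j, k, l} = {(μ,j), (μ,k), (μ,l), (ξ,j), (ξ,k), (ξ,l)}
  {μ, ν, ξ} × {j, l} = {(μ,j), (μ,l), (ν,j), (ν,l), (ξ,j), (ξ,l)}
  {ν, ξ} × {j, k, l} = {(ν,j), (ν,k), (ν,l), (ξ,j), (ξ,k), (ξ,l)}
  {μ, ν, ξ} × {j, k, l} = {(μ,j), (μ,k), (μ,l), (ν,j), (ν,k), (ν,l), (ξ,j), (ξ,k), (ξ,l)}
These 15 distinct sets form the basis B.
Close under arbitrary unions to get τ_{X×Y}; counting gives |τ_{X×Y}| = 27.


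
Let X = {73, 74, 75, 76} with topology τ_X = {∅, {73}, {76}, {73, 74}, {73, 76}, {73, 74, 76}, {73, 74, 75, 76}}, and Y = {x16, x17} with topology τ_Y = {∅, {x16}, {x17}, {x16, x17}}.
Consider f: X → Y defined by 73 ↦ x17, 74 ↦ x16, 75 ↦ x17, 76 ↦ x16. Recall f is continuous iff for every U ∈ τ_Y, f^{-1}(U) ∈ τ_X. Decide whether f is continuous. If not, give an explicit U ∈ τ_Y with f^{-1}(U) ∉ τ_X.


f is NOT continuous.

Compute f^{-1}(U) for each U ∈ τ_Y:
  U = ∅: f^{-1}(U) = ∅ ∈ τ_X ✓.
  U = {x16}: f^{-1}(U) = {74, 76} ∉ τ_X ✗.
  U = {x17}: f^{-1}(U) = {73, 75} ∉ τ_X ✗.
  U = {x16, x17}: f^{-1}(U) = {73, 74, 75, 76} ∈ τ_X ✓.
Found U = {x16} with f^{-1}(U) = {74, 76} not in τ_X. Therefore f is NOT continuous.


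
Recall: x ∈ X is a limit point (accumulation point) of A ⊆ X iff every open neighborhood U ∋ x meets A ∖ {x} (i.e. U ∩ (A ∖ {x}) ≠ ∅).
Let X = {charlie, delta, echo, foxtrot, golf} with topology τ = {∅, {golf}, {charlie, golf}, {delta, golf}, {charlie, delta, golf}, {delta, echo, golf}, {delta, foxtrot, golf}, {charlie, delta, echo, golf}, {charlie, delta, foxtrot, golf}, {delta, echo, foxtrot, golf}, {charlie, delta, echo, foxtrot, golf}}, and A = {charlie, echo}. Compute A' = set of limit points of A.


A' = ∅

For each x ∈ X, list the open sets U ∈ τ with x ∈ U, then check whether U ∩ (A ∖ {x}) ≠ ∅ for every such U.
  x = charlie: open {charlie, golf} ∋ x has {charlie, golf} ∩ (A ∖ {charlie}) = ∅, so x is NOT a limit point.
  x = delta: open {delta, golf} ∋ x has {delta, golf} ∩ (A ∖ {delta}) = ∅, so x is NOT a limit point.
  x = echo: open {delta, echo, golf} ∋ x has {delta, echo, golf} ∩ (A ∖ {echo}) = ∅, so x is NOT a limit point.
  x = foxtrot: open {delta, foxtrot, golf} ∋ x has {delta, foxtrot, golf} ∩ (A ∖ {foxtrot}) = ∅, so x is NOT a limit point.
  x = golf: open {golf} ∋ x has {golf} ∩ (A ∖ {golf}) = ∅, so x is NOT a limit point.
Collecting: A' = ∅.


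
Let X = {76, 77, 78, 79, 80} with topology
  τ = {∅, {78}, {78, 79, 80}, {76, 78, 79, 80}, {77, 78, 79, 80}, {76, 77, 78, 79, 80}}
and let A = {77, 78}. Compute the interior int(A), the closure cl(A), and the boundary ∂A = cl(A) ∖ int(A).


int(A) = {78}, cl(A) = {76, 77, 78, 79, 80}, ∂A = {76, 77, 79, 80}.

Closed sets in (X, τ) are complements of opens:
  closed(X, τ) = {∅, {76}, {77}, {76, 77}, {76, 77, 79, 80}, {76, 77, 78, 79, 80}}.
int(A) = ⋃ {U ∈ τ : U ⊆ A}. Opens contained in A: ∅, {78}.
Taking the union of these: int(A) = {78}.
cl(A) = ⋂ {C closed : A ⊆ C}. Closed sets containing A: {76, 77, 78, 79, 80}.
Intersecting these: cl(A) = {76, 77, 78, 79, 80}.
∂A = cl(A) ∖ int(A) = {76, 77, 78, 79, 80} ∖ {78} = {76, 77, 79, 80}.


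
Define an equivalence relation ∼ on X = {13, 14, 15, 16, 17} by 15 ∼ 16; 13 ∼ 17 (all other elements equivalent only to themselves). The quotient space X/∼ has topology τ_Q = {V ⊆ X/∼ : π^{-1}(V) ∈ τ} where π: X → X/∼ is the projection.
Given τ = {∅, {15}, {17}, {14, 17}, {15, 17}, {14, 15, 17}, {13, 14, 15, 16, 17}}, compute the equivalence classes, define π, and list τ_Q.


X/∼ = {[13=17], [14], [15=16]}; |τ_Q| = 2.

Equivalence classes: [13=17], [14], [15=16].
Quotient map π: X → X/∼ sends 13 ↦ [13=17], 14 ↦ [14], 15 ↦ [15=16], 16 ↦ [15=16], 17 ↦ [13=17].
For each subset V ⊆ X/∼, compute π^{-1}(V) ⊆ X and check whether π^{-1}(V) ∈ τ. V is open in τ_Q iff π^{-1}(V) ∈ τ.
  V = {}: π^{-1}(V) = ∅ ∈ τ ✓.
  V = {[13=17]}: π^{-1}(V) = {13, 17} ∉ τ ✗.
  V = {[14]}: π^{-1}(V) = {14} ∉ τ ✗.
  V = {[13=17], [14]}: π^{-1}(V) = {13, 14, 17} ∉ τ ✗.
  V = {[15=16]}: π^{-1}(V) = {15, 16} ∉ τ ✗.
  V = {[13=17], [15=16]}: π^{-1}(V) = {13, 15, 16, 17} ∉ τ ✗.
  V = {[14], [15=16]}: π^{-1}(V) = {14, 15, 16} ∉ τ ✗.
  V = {[13=17], [14], [15=16]}: π^{-1}(V) = {13, 14, 15, 16, 17} ∈ τ ✓.
Open sets in the quotient: τ_Q = {{}, {[13=17], [14], [15=16]}} (2 elements).


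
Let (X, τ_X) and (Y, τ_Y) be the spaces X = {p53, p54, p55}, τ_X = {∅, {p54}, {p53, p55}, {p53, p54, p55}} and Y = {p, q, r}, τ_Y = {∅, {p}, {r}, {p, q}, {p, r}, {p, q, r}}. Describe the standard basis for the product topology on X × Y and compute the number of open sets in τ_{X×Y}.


Basis B = {∅ × ∅, {p54} × {p}, {p54} × {r}, {p53, p55} × {p}, {p53, p55} × {r}, {p54} × {p, q}, {p54} × {p, r}, {p53, p54, p55} × {p}, {p53, p54, p55} × {r}, {p54} × {p, q, r}, {p53, p55} × {p, q}, {p53, p55} × {p, r}, {p53, p55} × {p, q, r}, {p53, p54, p55} × {p, q}, {p53, p54, p55} × {p, r}, {p53, p54, p55} × {p, q, r}}; |τ_{X×Y}| = 36.

Enumerate products U × V with U ∈ τ_X, V ∈ τ_Y (deduplicated):
  ∅ × ∅ = {} (∅)
  {p54} × {p} = {(p54,p)}
  {p54} × {r} = {(p54,r)}
  {p53, p55} × {p} = {(p53,p), (p55,p)}
  {p53, p55} × {r} = {(p53,r), (p55,r)}
  {p54} × {p, q} = {(p54,p), (p54,q)}
  {p54} × {p, r} = {(p54,p), (p54,r)}
  {p53, p54, p55} × {p} = {(p53,p), (p54,p), (p55,p)}
  {p53, p54, p55} × {r} = {(p53,r), (p54,r), (p55,r)}
  {p54} × {p, q, r} = {(p54,p), (p54,q), (p54,r)}
  {p53, p55} × {p, q} = {(p53,p), (p53,q), (p55,p), (p55,q)}
  {p53, p55} × {p, r} = {(p53,p), (p53,r), (p55,p), (p55,r)}
  {p53, p55} × {p, q, r} = {(p53,p), (p53,q), (p53,r), (p55,p), (p55,q), (p55,r)}
  {p53, p54, p55} × {p, q} = {(p53,p), (p53,q), (p54,p), (p54,q), (p55,p), (p55,q)}
  {p53, p54, p55} × {p, r} = {(p53,p), (p53,r), (p54,p), (p54,r), (p55,p), (p55,r)}
  {p53, p54, p55} × {p, q, r} = {(p53,p), (p53,q), (p53,r), (p54,p), (p54,q), (p54,r), (p55,p), (p55,q), (p55,r)}
These 16 distinct sets form the basis B.
Close under arbitrary unions to get τ_{X×Y}; counting gives |τ_{X×Y}| = 36.


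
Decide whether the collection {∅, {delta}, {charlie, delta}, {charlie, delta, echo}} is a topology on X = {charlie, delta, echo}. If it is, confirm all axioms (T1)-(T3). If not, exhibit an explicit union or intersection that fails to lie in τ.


τ IS a topology on X.

Axiom (T1): ∅ ∈ τ? Yes; X ∈ τ? Yes.
Axiom (T2/T3): check pairwise unions and intersections of members of τ.
All pairwise intersections and unions checked — each lies in τ. Therefore τ satisfies (T1), (T2), (T3): it IS a topology on X.


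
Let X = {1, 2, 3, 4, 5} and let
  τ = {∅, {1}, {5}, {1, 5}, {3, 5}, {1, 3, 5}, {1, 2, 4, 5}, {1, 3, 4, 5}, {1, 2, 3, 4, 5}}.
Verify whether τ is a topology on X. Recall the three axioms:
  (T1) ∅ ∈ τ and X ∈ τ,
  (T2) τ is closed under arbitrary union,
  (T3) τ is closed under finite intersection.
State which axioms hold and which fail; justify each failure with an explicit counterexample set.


τ is NOT a topology on X.

Axiom (T1): ∅ ∈ τ? Yes; X ∈ τ? Yes.
Axiom (T2/T3): check pairwise unions and intersections of members of τ.
Counterexample for (T3): {1, 2, 4, 5} ∩ {1, 3, 4, 5} = {1, 4, 5} ∉ τ. Therefore τ is NOT a topology.
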